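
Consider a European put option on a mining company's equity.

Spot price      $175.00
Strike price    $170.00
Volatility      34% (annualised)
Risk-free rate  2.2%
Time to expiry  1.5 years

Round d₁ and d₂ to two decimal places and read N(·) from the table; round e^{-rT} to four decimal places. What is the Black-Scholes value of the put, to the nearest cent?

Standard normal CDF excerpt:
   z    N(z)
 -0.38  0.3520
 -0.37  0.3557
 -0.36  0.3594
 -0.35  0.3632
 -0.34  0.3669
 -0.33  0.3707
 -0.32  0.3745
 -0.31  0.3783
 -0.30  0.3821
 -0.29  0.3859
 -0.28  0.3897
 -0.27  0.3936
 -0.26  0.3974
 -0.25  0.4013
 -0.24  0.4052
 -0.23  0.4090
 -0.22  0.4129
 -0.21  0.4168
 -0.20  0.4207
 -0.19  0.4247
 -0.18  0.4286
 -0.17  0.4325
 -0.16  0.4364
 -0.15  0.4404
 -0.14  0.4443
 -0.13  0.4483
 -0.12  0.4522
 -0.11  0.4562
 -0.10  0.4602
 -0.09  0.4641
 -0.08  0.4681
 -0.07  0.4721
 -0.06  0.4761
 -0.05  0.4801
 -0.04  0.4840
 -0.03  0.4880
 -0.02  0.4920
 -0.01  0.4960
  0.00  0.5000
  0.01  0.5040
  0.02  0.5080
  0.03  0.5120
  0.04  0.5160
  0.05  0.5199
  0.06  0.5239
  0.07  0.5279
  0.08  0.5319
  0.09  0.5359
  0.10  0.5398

σ√T = 0.34 × 1.2247 = 0.4164
d₁ = [ln(175/170) + (0.022 + ½·0.34²)·1.5] / (σ√T) = (0.0290 + 0.1197) / 0.4164 = 0.3571 which rounds to 0.36
d₂ = 0.3571 − 0.4164 = -0.0593 which rounds to -0.06
e^(−rT) = e^(−0.022·1.5) = 0.9675
P = 170·0.9675·N(0.06) − 175·N(-0.36) = 170·0.9675·0.5239 − 175·0.3594 = 86.1685 − 62.8950 = 23.2735

$23.27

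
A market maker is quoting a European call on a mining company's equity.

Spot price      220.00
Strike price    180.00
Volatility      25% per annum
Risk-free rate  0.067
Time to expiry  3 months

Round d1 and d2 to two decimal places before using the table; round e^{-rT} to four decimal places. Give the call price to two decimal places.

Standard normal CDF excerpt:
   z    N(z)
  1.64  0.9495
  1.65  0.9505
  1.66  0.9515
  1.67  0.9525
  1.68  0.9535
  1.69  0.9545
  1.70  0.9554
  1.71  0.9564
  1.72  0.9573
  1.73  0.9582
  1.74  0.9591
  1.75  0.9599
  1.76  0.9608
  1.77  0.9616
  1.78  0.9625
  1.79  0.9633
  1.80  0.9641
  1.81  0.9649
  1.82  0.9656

43.32

σ√T = 0.25 × 0.5000 = 0.1250
d₁ = [ln(220/180) + (0.067 + 0.25²/2)·0.25] / 0.1250 = [0.2007 + 0.0246] / 0.1250 = 1.8019 ⇒ 1.80
d₂ = d₁ − σ√T = 1.8019 − 0.1250 = 1.6769 ⇒ 1.68
exp(−rT) = exp(−0.067·0.25) = 0.9834
C = 220·N(1.80) − 180·0.9834·N(1.68) = 220·0.9641 − 180·0.9834·0.9535 = 212.1020 − 168.7809 = 43.3211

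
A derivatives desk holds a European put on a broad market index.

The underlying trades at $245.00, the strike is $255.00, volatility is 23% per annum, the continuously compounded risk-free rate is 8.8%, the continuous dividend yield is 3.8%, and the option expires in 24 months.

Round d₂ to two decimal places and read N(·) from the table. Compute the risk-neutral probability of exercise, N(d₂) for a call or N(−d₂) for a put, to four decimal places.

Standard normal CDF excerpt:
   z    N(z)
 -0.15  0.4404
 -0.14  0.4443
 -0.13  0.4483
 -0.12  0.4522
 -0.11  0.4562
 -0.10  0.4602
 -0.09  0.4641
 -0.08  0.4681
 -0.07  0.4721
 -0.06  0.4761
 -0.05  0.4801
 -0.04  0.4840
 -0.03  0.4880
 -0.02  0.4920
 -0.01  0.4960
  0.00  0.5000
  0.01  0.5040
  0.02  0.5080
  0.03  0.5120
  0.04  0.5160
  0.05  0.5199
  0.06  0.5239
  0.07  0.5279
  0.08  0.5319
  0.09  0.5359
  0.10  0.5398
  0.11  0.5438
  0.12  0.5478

σ√T = 0.23 × 1.4142 = 0.3253
d₁ = [ln(245/255) + (0.088 − 0.038 + 0.23²/2)·2] / 0.3253 = [-0.0400 + 0.1529] / 0.3253 = 0.3471 which rounds to 0.35
d₂ = d₁ − σ√T = 0.3471 − 0.3253 = 0.0218 which rounds to 0.02
Pr(exercise) under Q = N(−d₂) = N(-0.02) = 0.4920

0.4920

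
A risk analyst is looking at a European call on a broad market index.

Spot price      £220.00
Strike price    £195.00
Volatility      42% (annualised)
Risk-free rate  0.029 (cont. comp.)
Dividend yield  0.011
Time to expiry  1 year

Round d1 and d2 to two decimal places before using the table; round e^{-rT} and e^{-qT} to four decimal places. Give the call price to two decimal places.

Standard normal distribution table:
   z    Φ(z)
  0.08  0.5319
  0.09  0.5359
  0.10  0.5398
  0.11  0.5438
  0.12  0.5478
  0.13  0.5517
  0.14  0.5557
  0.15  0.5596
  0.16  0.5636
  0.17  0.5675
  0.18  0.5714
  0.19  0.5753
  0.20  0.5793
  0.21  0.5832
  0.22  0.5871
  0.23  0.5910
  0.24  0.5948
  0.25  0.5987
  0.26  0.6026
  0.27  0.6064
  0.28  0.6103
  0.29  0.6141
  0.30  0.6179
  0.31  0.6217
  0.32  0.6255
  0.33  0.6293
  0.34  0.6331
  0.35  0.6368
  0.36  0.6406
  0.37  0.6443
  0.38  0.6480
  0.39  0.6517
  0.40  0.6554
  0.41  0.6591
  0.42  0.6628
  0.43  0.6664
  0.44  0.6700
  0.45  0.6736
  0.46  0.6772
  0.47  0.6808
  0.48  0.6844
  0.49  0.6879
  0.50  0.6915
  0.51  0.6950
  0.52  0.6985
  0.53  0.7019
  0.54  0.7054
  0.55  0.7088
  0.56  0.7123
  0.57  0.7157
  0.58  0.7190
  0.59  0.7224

£49.73

σ√T = 0.42·√1 = 0.4200
d₁ = [ln(220/195) + (0.029 − 0.011 + 0.42²/2)·1] / 0.4200 = [0.1206 + 0.1062] / 0.4200 = 0.5401 ⇒ 0.54
d₂ = d₁ − σ√T = 0.5401 − 0.4200 = 0.1201 ⇒ 0.12
exp(−qT) = exp(−0.011·1) = 0.9891;  exp(−rT) = exp(−0.029·1) = 0.9714
C = 220·0.9891·N(0.54) − 195·0.9714·N(0.12) = 220·0.9891·0.7054 − 195·0.9714·0.5478 = 153.4965 − 103.7659 = 49.7305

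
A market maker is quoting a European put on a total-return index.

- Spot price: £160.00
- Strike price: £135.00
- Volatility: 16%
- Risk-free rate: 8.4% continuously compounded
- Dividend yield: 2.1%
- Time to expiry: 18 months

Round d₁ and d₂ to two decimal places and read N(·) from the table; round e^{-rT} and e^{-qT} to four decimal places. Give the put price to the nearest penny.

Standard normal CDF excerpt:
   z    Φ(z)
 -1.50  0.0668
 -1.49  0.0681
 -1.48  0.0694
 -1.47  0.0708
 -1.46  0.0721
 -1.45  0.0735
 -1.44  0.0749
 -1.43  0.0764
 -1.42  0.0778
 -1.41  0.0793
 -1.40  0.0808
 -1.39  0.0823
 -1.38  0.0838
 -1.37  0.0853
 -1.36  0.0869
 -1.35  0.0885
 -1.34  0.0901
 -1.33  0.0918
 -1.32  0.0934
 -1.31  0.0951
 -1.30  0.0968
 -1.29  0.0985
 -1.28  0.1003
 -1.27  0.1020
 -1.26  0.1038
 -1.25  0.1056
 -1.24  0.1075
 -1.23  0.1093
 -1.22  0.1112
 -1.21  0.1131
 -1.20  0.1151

σ√T = 0.16·√1.5 = 0.1960
d₁ = [ln(160/135) + (0.084 − 0.021 + ½·0.16²)·1.5] / (σ√T) = (0.1699 + 0.1137) / 0.1960 = 1.4472 which rounds to 1.45
d₂ = 1.4472 − 0.1960 = 1.2513 which rounds to 1.25
e^(−qT) = e^(−0.021·1.5) = 0.9690;  e^(−rT) = e^(−0.084·1.5) = 0.8816
N(−d₂) = N(-1.25) = 0.1056;  N(−d₁) = N(-1.45) = 0.0735
P = 135·0.8816·0.1056 − 160·0.9690·0.0735 = 12.5681 − 11.3954 = 1.1726

£1.17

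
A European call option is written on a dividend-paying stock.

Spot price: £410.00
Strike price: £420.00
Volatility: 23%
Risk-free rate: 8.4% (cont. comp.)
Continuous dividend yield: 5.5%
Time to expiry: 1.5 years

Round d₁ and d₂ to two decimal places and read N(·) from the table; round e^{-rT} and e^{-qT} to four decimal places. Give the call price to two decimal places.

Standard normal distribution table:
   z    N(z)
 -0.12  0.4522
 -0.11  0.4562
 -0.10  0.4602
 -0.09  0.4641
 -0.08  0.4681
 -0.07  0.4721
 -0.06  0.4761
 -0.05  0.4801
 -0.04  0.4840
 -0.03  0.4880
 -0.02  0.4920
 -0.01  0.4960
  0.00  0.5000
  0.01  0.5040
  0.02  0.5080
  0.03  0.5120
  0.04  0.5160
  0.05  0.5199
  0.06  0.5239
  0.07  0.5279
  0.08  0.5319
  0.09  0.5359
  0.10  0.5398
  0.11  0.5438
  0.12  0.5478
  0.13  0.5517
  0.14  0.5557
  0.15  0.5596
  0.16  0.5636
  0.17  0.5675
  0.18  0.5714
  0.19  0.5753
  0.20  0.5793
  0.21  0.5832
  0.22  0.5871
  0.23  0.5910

σ√T = 0.23·√1.5 = 0.2817
d₁ = [ln(410/420) + (0.084 − 0.055 + 0.23²/2)·1.5] / 0.2817 = [-0.0241 + 0.0832] / 0.2817 = 0.2097 ⇒ 0.21
d₂ = d₁ − σ√T = 0.2097 − 0.2817 = -0.0720 ⇒ -0.07
e^(−qT) = e^(−0.055·1.5) = 0.9208;  e^(−rT) = e^(−0.084·1.5) = 0.8816
N(d₁) = N(0.21) = 0.5832;  N(d₂) = N(-0.07) = 0.4721
C = 410·0.9208·0.5832 − 420·0.8816·0.4721 = 220.1743 − 174.8054 = 45.3689

£45.37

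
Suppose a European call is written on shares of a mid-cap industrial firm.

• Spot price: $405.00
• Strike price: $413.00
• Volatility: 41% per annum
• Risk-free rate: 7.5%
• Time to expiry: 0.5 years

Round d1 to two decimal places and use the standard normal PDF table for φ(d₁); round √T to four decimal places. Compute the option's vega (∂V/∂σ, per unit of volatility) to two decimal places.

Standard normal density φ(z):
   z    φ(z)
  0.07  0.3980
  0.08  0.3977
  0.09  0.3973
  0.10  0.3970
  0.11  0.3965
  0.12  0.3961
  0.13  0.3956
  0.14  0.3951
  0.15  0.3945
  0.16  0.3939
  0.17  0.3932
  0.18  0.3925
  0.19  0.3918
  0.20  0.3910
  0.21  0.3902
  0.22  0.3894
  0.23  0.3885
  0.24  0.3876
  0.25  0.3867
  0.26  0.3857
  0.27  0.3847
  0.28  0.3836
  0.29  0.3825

111.74

σ√T = 0.41 × 0.7071 = 0.2899
d₁ = [ln(405/413) + (0.075 + 0.41²/2)·0.5] / 0.2899 = [-0.0196 + 0.0795] / 0.2899 = 0.2068 ⇒ 0.21
√T = √0.5 = 0.7071
φ(d₁) = φ(0.21) = 0.3902
vega = S·φ(d₁)·√T = 405·0.3902·0.7071 = 111.7437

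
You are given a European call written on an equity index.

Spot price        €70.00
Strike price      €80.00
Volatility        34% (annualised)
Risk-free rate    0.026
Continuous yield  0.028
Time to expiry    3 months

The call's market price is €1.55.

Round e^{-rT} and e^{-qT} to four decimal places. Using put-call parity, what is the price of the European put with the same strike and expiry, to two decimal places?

e^(−qT) = e^(−0.028·0.25) = 0.9930;  e^(−rT) = e^(−0.026·0.25) = 0.9935
Put-call parity: C − P = S·e^(−qT) − K·e^(−rT) = 70·0.9930 − 80·0.9935 = 69.5100 − 79.4800 = -9.9700
P = C − (C − P) = 1.55 − (-9.9700) = 11.5200

€11.52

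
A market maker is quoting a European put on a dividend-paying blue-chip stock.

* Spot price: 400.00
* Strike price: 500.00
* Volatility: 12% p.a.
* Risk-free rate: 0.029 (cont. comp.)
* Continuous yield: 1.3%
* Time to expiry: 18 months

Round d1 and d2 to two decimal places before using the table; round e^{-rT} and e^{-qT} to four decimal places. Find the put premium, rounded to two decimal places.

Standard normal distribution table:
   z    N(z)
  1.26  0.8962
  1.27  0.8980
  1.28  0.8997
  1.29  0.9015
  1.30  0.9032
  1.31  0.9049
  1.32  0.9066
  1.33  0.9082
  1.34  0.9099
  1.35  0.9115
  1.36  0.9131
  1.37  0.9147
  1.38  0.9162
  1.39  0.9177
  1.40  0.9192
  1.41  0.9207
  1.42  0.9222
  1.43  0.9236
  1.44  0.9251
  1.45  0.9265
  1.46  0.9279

89.19

σ√T = 0.12·√1.5 = 0.1470
d₁ = [ln(400/500) + (0.029 − 0.013 + ½·0.12²)·1.5] / (σ√T) = (-0.2231 + 0.0348) / 0.1470 = -1.2815 → -1.28
d₂ = -1.2815 − 0.1470 = -1.4285 → -1.43
e^(−qT) = e^(−0.013·1.5) = 0.9807;  e^(−rT) = e^(−0.029·1.5) = 0.9574
N(−d₂) = N(1.43) = 0.9236;  N(−d₁) = N(1.28) = 0.8997
P = 500·0.9574·0.9236 − 400·0.9807·0.8997 = 442.1273 − 352.9343 = 89.1930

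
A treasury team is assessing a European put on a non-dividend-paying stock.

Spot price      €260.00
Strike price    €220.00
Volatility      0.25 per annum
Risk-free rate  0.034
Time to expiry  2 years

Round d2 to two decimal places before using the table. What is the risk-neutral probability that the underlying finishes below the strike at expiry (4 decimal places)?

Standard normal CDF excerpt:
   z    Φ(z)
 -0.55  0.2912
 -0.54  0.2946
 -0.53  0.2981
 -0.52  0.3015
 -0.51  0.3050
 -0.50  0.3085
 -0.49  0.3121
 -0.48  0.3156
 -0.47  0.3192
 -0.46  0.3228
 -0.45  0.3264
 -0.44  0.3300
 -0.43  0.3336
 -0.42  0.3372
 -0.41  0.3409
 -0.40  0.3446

σ√T = 0.25 × 1.4142 = 0.3536
d₁ = [ln(260/220) + (0.034 + 0.25²/2)·2] / 0.3536 = [0.1671 + 0.1305] / 0.3536 = 0.8416 → 0.84
d₂ = d₁ − σ√T = 0.8416 − 0.3536 = 0.4881 → 0.49
Risk-neutral Pr[S_T < K] = N(−d₂) = N(-0.49) = 0.3121

0.3121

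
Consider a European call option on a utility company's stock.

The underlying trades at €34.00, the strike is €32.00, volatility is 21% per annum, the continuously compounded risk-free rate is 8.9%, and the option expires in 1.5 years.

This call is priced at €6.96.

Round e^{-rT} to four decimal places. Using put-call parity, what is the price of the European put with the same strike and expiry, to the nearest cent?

exp(−rT) = exp(−0.089·1.5) = 0.8750
Put-call parity: C − P = S − K·e^(−rT) = 34 − 32·0.8750 = 34 − 28.0000 = 6.0000
P = C − (C − P) = 6.96 − (6.0000) = 0.9600

€0.96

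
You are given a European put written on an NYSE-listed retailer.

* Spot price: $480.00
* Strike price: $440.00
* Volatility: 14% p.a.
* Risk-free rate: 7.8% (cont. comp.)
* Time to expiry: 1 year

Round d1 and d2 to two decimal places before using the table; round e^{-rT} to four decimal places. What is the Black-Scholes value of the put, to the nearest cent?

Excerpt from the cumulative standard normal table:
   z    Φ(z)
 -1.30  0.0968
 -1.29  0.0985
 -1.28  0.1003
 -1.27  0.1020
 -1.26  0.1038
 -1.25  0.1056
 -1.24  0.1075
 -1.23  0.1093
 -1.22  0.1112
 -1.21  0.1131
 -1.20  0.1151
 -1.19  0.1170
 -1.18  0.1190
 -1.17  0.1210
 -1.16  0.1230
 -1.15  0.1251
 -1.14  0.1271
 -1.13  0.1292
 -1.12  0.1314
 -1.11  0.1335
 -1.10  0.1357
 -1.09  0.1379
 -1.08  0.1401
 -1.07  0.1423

σ√T = 0.14·√1 = 0.1400
ln(S/K) + (r + σ²/2)T = ln(480/440) + (0.078 + 0.14²/2)·1 = 0.0870 + 0.0878 = 0.1748
d₁ = 0.1748 / 0.1400 = 1.2487 ⇒ 1.25
d₂ = d₁ − σ√T = 1.2487 − 0.1400 = 1.1087 ⇒ 1.11
exp(−rT) = exp(−0.078·1) = 0.9250
P = 440·0.9250·N(-1.11) − 480·N(-1.25) = 440·0.9250·0.1335 − 480·0.1056 = 54.3345 − 50.6880 = 3.6465

$3.65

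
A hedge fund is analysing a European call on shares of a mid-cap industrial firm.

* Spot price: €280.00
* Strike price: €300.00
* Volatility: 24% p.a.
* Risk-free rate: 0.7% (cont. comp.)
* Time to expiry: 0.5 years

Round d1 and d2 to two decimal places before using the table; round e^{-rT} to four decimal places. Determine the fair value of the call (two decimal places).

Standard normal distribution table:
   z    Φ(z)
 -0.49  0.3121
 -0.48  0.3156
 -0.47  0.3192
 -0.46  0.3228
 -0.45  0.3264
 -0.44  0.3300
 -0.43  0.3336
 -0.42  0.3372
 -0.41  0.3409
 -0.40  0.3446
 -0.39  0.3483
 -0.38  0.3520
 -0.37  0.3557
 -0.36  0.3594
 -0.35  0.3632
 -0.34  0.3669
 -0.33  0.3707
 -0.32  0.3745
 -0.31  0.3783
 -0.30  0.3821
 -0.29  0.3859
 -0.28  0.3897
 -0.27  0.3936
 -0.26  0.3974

T = 0.5;  σ√T = 0.1697
ln(S/K) + (r + σ²/2)T = ln(280/300) + (0.007 + 0.24²/2)·0.5 = -0.0690 + 0.0179 = -0.0511
d₁ = -0.0511 / 0.1697 = -0.3011 which rounds to -0.30
d₂ = d₁ − σ√T = -0.3011 − 0.1697 = -0.4708 which rounds to -0.47
exp(−rT) = exp(−0.007·0.5) = 0.9965
N(d₁) = N(-0.30) = 0.3821;  N(d₂) = N(-0.47) = 0.3192
C = 280·0.3821 − 300·0.9965·0.3192 = 106.9880 − 95.4248 = 11.5632

€11.56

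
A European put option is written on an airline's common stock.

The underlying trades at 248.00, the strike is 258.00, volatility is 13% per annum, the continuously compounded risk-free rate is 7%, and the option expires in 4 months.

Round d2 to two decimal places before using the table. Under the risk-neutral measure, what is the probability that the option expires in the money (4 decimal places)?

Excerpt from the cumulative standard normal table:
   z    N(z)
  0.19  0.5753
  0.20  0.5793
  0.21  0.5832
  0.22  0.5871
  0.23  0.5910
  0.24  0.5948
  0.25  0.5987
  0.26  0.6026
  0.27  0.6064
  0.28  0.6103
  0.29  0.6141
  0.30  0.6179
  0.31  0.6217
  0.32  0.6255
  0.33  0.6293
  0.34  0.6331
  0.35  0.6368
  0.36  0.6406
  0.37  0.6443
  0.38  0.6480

0.5987

T = 0.3333;  σ√T = 0.0751
d₁ = [ln(248/258) + (0.07 + 0.13²/2)·0.3333] / 0.0751 = [-0.0395 + 0.0261] / 0.0751 = -0.1783 ≈ -0.18
d₂ = d₁ − σ√T = -0.1783 − 0.0751 = -0.2533 ≈ -0.25
Pr(exercise) under Q = N(−d₂) = N(0.25) = 0.5987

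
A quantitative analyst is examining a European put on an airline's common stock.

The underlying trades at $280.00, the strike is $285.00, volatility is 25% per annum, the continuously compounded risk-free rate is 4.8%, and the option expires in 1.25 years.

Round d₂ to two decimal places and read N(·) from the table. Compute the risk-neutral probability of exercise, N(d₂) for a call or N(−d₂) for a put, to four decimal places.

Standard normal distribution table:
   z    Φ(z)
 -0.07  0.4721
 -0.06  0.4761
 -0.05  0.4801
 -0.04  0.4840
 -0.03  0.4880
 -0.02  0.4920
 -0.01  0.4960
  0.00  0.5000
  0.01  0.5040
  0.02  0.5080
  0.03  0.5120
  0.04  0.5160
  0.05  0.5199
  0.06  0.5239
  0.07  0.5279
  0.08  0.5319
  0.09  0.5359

σ√T = 0.25 × 1.1180 = 0.2795
ln(S/K) + (r + σ²/2)T = ln(280/285) + (0.048 + 0.25²/2)·1.25 = -0.0177 + 0.0991 = 0.0814
d₁ = 0.0814 / 0.2795 = 0.2911 which rounds to 0.29
d₂ = d₁ − σ√T = 0.2911 − 0.2795 = 0.0116 which rounds to 0.01
Risk-neutral Pr[S_T < K] = N(−d₂) = N(-0.01) = 0.4960

0.4960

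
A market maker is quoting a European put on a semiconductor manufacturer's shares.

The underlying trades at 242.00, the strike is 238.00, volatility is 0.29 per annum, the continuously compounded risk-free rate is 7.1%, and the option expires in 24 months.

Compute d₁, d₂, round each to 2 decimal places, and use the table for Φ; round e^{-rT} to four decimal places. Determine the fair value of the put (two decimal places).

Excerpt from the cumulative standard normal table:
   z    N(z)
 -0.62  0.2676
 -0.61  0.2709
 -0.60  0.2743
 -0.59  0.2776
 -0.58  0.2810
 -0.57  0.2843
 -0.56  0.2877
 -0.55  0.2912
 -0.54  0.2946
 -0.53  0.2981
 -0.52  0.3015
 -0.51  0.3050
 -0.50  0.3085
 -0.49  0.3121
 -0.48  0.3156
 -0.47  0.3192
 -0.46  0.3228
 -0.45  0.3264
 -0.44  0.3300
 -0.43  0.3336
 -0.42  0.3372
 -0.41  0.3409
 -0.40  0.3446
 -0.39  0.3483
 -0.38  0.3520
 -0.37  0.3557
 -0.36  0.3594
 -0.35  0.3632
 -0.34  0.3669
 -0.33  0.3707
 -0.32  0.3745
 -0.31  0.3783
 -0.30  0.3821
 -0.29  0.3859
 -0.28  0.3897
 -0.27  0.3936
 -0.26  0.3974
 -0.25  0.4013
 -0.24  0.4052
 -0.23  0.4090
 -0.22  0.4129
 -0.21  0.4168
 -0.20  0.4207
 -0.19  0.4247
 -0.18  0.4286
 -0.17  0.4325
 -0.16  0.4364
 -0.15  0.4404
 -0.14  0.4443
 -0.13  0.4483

σ√T = 0.29·√2 = 0.4101
d₁ = [ln(242/238) + (0.071 + 0.29²/2)·2] / 0.4101 = [0.0167 + 0.2261] / 0.4101 = 0.5919 → 0.59
d₂ = d₁ − σ√T = 0.5919 − 0.4101 = 0.1818 → 0.18
exp(−rT) = exp(−0.071·2) = 0.8676
P = 238·0.8676·N(-0.18) − 242·N(-0.59) = 238·0.8676·0.4286 − 242·0.2776 = 88.5011 − 67.1792 = 21.3219

21.32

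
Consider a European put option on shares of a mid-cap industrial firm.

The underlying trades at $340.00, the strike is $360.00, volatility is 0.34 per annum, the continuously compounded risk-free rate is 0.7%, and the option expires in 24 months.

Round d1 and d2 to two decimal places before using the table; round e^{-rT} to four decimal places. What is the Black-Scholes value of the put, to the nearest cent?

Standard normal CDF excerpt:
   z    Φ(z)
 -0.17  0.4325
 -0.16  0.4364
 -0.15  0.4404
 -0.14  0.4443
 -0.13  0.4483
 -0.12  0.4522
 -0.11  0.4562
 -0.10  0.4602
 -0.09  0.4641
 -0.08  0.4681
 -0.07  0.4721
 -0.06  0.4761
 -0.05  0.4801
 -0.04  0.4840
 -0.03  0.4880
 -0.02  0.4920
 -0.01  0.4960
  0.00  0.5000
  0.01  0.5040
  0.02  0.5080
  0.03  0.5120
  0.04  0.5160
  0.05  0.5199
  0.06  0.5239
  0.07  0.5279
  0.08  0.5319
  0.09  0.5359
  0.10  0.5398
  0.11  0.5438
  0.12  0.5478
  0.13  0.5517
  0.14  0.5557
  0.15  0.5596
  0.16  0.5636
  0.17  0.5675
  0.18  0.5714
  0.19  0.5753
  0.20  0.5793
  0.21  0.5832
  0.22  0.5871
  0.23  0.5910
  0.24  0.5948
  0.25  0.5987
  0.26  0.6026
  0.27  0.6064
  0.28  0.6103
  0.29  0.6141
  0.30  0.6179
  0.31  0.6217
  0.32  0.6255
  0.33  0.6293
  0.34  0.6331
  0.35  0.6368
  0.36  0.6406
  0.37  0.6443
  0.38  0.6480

$73.66

σ√T = 0.34 × 1.4142 = 0.4808
d₁ = [ln(340/360) + (0.007 + 0.34²/2)·2] / 0.4808 = [-0.0572 + 0.1296] / 0.4808 = 0.1507 which rounds to 0.15
d₂ = d₁ − σ√T = 0.1507 − 0.4808 = -0.3302 which rounds to -0.33
e^(−rT) = e^(−0.007·2) = 0.9861
N(−d₂) = N(0.33) = 0.6293;  N(−d₁) = N(-0.15) = 0.4404
P = 360·0.9861·0.6293 − 340·0.4404 = 223.3990 − 149.7360 = 73.6630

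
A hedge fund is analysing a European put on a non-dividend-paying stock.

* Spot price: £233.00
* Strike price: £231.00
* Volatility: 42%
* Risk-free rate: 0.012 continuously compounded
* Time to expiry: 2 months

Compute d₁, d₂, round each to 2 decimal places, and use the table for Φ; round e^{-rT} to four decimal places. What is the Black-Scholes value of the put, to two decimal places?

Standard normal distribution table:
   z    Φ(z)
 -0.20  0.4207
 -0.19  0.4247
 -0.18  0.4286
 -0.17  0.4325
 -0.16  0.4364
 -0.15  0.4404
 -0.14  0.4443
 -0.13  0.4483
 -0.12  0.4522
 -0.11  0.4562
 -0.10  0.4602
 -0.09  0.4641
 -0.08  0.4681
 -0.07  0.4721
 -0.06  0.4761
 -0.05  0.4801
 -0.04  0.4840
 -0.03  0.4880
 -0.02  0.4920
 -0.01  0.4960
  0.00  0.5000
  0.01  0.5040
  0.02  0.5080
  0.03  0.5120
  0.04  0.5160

σ√T = 0.42·√0.1667 = 0.1715
d₁ = [ln(233/231) + (0.012 + 0.42²/2)·0.1667] / 0.1715 = [0.0086 + 0.0167] / 0.1715 = 0.1477 which rounds to 0.15
d₂ = d₁ − σ√T = 0.1477 − 0.1715 = -0.0238 which rounds to -0.02
exp(−rT) = exp(−0.012·0.1667) = 0.9980
N(−d₂) = N(0.02) = 0.5080;  N(−d₁) = N(-0.15) = 0.4404
P = 231·0.9980·0.5080 − 233·0.4404 = 117.1133 − 102.6132 = 14.5001

£14.50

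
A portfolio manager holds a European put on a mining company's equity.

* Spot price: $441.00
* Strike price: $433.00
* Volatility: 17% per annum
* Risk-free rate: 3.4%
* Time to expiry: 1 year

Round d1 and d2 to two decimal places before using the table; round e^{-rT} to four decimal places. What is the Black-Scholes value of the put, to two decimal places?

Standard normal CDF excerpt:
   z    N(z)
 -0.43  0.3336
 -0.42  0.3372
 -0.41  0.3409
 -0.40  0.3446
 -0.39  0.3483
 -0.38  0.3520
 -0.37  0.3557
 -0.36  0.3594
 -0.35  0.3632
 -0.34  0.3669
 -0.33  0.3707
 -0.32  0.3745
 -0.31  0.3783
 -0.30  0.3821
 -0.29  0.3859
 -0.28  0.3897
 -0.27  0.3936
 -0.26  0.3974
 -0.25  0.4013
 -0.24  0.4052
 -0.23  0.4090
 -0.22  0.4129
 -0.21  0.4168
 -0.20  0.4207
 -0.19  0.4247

σ√T = 0.17·√1 = 0.1700
ln(S/K) + (r + σ²/2)T = ln(441/433) + (0.034 + 0.17²/2)·1 = 0.0183 + 0.0485 = 0.0668
d₁ = 0.0668 / 0.1700 = 0.3927 → 0.39
d₂ = d₁ − σ√T = 0.3927 − 0.1700 = 0.2227 → 0.22
exp(−rT) = exp(−0.034·1) = 0.9666
N(−d₂) = N(-0.22) = 0.4129;  N(−d₁) = N(-0.39) = 0.3483
P = 433·0.9666·0.4129 − 441·0.3483 = 172.8143 − 153.6003 = 19.2140

$19.21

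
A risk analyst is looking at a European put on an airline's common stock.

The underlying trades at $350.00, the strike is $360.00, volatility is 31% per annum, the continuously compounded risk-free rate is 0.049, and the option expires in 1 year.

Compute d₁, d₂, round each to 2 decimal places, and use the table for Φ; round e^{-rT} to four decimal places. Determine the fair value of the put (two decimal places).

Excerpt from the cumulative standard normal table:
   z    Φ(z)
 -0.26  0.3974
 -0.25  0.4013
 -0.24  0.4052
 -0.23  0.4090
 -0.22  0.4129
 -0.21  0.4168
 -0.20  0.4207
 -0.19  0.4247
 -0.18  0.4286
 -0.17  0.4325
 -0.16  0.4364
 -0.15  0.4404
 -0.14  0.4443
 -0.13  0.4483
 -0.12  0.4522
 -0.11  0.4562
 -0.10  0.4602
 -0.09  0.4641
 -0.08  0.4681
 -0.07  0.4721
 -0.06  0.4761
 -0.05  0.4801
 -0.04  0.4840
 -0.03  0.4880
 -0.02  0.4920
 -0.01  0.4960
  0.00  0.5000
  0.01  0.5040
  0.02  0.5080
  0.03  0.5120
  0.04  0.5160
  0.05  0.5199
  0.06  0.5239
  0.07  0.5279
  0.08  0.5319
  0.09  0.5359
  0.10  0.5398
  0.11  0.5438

σ√T = 0.31 × 1.0000 = 0.3100
d₁ = [ln(350/360) + (0.049 + ½·0.31²)·1] / (σ√T) = (-0.0282 + 0.0970) / 0.3100 = 0.2222 ≈ 0.22
d₂ = 0.2222 − 0.3100 = -0.0878 ≈ -0.09
exp(−rT) = exp(−0.049·1) = 0.9522
N(−d₂) = N(0.09) = 0.5359;  N(−d₁) = N(-0.22) = 0.4129
P = 360·0.9522·0.5359 − 350·0.4129 = 183.7022 − 144.5150 = 39.1872

$39.19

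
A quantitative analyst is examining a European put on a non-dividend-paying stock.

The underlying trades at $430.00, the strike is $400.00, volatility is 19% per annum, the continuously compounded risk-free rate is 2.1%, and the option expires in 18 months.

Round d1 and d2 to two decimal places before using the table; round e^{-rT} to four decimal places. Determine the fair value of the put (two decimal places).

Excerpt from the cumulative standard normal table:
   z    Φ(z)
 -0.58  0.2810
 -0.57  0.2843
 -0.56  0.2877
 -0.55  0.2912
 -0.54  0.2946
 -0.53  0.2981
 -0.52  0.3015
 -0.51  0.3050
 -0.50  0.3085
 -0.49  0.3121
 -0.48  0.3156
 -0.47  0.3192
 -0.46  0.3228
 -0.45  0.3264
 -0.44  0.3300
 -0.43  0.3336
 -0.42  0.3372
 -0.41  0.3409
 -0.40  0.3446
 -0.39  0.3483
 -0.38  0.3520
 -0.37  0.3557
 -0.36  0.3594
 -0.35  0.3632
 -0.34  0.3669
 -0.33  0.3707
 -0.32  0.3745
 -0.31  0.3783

$19.97

σ√T = 0.19 × 1.2247 = 0.2327
d₁ = [ln(430/400) + (0.021 + 0.19²/2)·1.5] / 0.2327 = [0.0723 + 0.0586] / 0.2327 = 0.5625 ⇒ 0.56
d₂ = d₁ − σ√T = 0.5625 − 0.2327 = 0.3298 ⇒ 0.33
e^(−rT) = e^(−0.021·1.5) = 0.9690
N(−d₂) = N(-0.33) = 0.3707;  N(−d₁) = N(-0.56) = 0.2877
P = 400·0.9690·0.3707 − 430·0.2877 = 143.6833 − 123.7110 = 19.9723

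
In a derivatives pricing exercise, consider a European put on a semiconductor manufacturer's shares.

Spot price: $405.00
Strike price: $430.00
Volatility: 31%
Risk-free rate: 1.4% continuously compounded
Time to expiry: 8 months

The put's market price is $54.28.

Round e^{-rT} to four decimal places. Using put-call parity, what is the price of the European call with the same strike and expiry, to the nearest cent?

exp(−rT) = exp(−0.014·0.6667) = 0.9907
Put-call parity: C − P = S − K·e^(−rT) = 405 − 430·0.9907 = 405 − 426.0010 = -21.0010
C = P + (C − P) = 54.28 + (-21.0010) = 33.2790

$33.28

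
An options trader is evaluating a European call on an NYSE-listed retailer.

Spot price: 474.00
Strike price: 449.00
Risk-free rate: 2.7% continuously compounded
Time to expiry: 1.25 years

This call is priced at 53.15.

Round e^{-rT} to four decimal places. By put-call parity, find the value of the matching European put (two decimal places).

13.24

e^(−rT) = e^(−0.027·1.25) = 0.9668
Put-call parity: C − P = S − K·e^(−rT) = 474 − 449·0.9668 = 474 − 434.0932 = 39.9068
P = C − (C − P) = 53.15 − (39.9068) = 13.2432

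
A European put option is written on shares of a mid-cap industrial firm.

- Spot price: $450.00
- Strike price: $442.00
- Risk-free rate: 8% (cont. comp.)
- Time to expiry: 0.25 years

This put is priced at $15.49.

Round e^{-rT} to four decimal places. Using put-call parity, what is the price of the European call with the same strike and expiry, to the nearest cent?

exp(−rT) = exp(−0.08·0.25) = 0.9802
Put-call parity: C − P = S − K·e^(−rT) = 450 − 442·0.9802 = 450 − 433.2484 = 16.7516
C = P + (C − P) = 15.49 + (16.7516) = 32.2416

$32.24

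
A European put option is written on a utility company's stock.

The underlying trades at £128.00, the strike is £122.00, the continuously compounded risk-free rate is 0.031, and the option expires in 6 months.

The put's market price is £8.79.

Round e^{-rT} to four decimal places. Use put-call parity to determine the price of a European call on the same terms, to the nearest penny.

exp(−rT) = exp(−0.031·0.5) = 0.9846
Put-call parity: C − P = S − K·e^(−rT) = 128 − 122·0.9846 = 128 − 120.1212 = 7.8788
C = P + (C − P) = 8.79 + (7.8788) = 16.6688

£16.67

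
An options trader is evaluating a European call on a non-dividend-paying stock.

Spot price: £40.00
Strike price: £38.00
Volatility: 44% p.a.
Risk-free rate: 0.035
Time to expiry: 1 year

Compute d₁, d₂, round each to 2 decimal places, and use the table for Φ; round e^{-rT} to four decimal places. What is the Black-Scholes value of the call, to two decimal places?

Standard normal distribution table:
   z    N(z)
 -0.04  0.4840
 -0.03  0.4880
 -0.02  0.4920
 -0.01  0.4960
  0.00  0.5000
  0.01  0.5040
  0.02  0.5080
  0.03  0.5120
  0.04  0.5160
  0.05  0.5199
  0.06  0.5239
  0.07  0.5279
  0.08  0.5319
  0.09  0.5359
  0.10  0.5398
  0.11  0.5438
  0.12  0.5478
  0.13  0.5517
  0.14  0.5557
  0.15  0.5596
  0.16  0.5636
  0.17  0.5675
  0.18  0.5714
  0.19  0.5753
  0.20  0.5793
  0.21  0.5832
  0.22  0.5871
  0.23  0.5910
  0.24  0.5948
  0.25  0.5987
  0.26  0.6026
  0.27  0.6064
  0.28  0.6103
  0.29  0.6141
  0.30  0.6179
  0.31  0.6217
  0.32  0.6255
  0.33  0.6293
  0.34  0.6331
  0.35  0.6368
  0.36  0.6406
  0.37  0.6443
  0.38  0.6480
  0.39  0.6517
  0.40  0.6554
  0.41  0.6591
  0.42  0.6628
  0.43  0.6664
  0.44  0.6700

σ√T = 0.44 × 1.0000 = 0.4400
d₁ = [ln(40/38) + (0.035 + 0.44²/2)·1] / 0.4400 = [0.0513 + 0.1318] / 0.4400 = 0.4161 → 0.42
d₂ = d₁ − σ√T = 0.4161 − 0.4400 = -0.0239 → -0.02
e^(−rT) = e^(−0.035·1) = 0.9656
N(d₁) = N(0.42) = 0.6628;  N(d₂) = N(-0.02) = 0.4920
C = 40·0.6628 − 38·0.9656·0.4920 = 26.5120 − 18.0529 = 8.4591

£8.46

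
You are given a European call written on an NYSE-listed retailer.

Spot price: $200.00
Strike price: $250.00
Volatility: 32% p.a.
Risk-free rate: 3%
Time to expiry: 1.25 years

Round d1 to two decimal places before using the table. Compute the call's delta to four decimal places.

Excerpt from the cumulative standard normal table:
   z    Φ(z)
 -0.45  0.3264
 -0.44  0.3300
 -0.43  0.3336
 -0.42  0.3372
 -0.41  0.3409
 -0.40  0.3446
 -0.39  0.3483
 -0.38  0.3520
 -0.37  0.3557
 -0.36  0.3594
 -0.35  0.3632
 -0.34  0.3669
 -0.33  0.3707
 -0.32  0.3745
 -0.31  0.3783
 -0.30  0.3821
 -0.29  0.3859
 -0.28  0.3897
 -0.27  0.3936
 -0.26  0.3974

σ√T = 0.32 × 1.1180 = 0.3578
d₁ = [ln(200/250) + (0.03 + 0.32²/2)·1.25] / 0.3578 = [-0.2231 + 0.1015] / 0.3578 = -0.3400 ⇒ -0.34
N(d₁) = N(-0.34) = 0.3669
Δ_call = N(d₁) = 0.3669

0.3669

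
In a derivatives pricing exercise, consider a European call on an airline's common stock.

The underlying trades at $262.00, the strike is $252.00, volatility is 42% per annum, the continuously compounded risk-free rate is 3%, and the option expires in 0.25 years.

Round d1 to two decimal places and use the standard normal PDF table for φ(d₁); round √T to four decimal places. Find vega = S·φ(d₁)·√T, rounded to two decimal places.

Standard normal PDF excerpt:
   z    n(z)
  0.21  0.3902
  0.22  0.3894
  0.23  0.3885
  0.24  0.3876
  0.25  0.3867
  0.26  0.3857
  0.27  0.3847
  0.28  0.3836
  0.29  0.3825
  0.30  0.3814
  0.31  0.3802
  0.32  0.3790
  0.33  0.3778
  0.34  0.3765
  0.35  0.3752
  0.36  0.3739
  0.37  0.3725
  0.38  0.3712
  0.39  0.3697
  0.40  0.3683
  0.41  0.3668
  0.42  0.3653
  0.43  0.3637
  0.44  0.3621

49.49

σ√T = 0.42·√0.25 = 0.2100
d₁ = [ln(262/252) + (0.03 + 0.42²/2)·0.25] / 0.2100 = [0.0389 + 0.0295] / 0.2100 = 0.3260 ⇒ 0.33
√T = √0.25 = 0.5000
φ(d₁) = φ(0.33) = 0.3778
vega = S·φ(d₁)·√T = 262·0.3778·0.5000 = 49.4918
(The put has the same vega.)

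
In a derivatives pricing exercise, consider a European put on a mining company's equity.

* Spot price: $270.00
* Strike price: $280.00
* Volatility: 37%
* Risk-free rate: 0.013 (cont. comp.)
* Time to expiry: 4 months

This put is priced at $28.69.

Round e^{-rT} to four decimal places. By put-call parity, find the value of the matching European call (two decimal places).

$19.89

exp(−rT) = exp(−0.013·0.3333) = 0.9957
Put-call parity: C − P = S − K·e^(−rT) = 270 − 280·0.9957 = 270 − 278.7960 = -8.7960
C = P + (C − P) = 28.69 + (-8.7960) = 19.8940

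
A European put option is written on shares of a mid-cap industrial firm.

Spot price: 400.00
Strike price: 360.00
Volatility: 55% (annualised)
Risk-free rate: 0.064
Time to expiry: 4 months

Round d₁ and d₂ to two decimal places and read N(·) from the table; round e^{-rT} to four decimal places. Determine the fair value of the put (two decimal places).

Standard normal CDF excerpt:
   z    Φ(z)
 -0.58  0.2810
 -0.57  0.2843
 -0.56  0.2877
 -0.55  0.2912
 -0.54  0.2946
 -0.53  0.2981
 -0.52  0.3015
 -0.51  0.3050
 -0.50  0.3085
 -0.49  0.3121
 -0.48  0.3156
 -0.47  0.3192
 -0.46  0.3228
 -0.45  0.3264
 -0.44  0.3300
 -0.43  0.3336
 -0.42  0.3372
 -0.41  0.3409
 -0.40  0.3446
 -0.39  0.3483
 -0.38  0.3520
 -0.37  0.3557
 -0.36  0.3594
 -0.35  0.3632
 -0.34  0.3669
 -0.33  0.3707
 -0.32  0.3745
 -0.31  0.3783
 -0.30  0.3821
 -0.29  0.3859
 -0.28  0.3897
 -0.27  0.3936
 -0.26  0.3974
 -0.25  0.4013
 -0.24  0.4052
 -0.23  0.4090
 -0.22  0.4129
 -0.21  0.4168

σ√T = 0.55 × 0.5774 = 0.3175
d₁ = [ln(400/360) + (0.064 + ½·0.55²)·0.3333] / (σ√T) = (0.1054 + 0.0718) / 0.3175 = 0.5578 → 0.56
d₂ = 0.5578 − 0.3175 = 0.2402 → 0.24
exp(−rT) = exp(−0.064·0.3333) = 0.9789
N(−d₂) = N(-0.24) = 0.4052;  N(−d₁) = N(-0.56) = 0.2877
P = 360·0.9789·0.4052 − 400·0.2877 = 142.7941 − 115.0800 = 27.7141

27.71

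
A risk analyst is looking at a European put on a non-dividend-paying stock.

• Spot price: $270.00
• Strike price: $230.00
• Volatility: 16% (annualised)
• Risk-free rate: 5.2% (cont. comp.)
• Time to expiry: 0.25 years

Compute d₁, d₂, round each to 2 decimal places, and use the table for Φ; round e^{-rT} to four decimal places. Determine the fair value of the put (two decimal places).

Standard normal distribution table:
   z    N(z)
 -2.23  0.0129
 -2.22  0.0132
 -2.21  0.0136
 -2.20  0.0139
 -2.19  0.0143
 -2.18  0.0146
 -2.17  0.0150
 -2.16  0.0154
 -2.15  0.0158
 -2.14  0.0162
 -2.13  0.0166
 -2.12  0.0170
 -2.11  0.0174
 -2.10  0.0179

$0.10

T = 0.25;  σ√T = 0.0800
d₁ = [ln(270/230) + (0.052 + 0.16²/2)·0.25] / 0.0800 = [0.1603 + 0.0162] / 0.0800 = 2.2068 which rounds to 2.21
d₂ = d₁ − σ√T = 2.2068 − 0.0800 = 2.1268 which rounds to 2.13
e^(−rT) = e^(−0.052·0.25) = 0.9871
P = 230·0.9871·N(-2.13) − 270·N(-2.21) = 230·0.9871·0.0166 − 270·0.0136 = 3.7687 − 3.6720 = 0.0967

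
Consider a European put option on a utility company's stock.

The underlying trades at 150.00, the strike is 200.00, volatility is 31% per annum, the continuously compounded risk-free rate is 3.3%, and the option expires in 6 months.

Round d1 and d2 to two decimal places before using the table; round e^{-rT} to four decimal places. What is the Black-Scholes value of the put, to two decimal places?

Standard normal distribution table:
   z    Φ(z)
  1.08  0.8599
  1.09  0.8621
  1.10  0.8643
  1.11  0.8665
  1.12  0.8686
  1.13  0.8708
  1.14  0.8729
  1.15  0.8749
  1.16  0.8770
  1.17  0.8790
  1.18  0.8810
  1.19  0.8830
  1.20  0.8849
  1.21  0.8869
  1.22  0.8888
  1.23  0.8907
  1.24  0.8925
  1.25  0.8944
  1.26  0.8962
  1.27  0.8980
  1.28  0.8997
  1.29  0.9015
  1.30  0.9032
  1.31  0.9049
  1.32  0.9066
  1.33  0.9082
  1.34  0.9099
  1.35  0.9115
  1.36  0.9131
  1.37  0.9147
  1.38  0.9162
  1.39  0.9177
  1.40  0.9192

48.69

σ√T = 0.31 × 0.7071 = 0.2192
d₁ = [ln(150/200) + (0.033 + 0.31²/2)·0.5] / 0.2192 = [-0.2877 + 0.0405] / 0.2192 = -1.1275 ≈ -1.13
d₂ = d₁ − σ√T = -1.1275 − 0.2192 = -1.3467 ≈ -1.35
e^(−rT) = e^(−0.033·0.5) = 0.9836
N(−d₂) = N(1.35) = 0.9115;  N(−d₁) = N(1.13) = 0.8708
P = 200·0.9836·0.9115 − 150·0.8708 = 179.3103 − 130.6200 = 48.6903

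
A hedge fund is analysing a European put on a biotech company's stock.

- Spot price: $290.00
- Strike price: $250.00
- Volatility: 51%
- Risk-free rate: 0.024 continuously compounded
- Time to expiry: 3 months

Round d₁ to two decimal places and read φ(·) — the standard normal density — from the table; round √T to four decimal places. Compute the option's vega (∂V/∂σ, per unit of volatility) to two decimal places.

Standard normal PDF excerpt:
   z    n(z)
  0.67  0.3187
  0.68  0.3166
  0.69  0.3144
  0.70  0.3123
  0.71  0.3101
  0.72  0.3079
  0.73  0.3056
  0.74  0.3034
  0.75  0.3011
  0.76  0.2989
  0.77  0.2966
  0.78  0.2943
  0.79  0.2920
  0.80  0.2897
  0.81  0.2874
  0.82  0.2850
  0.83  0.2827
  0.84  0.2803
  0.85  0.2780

σ√T = 0.51·√0.25 = 0.2550
d₁ = [ln(290/250) + (0.024 + 0.51²/2)·0.25] / 0.2550 = [0.1484 + 0.0385] / 0.2550 = 0.7331 ⇒ 0.73
√T = √0.25 = 0.5000
φ(d₁) = φ(0.73) = 0.3056
vega = S·φ(d₁)·√T = 290·0.3056·0.5000 = 44.3120

44.31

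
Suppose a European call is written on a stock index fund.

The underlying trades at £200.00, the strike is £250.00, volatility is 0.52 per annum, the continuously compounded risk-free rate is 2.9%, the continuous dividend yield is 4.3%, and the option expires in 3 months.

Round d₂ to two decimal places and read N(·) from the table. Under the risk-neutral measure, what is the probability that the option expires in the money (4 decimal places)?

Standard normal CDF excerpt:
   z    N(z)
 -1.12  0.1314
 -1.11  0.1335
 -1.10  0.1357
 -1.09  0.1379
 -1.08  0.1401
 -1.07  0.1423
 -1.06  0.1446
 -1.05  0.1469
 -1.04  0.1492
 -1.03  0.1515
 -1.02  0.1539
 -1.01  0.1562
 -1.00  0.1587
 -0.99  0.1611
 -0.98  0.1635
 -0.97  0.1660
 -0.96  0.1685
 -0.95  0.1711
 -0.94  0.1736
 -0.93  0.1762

0.1587

σ√T = 0.52 × 0.5000 = 0.2600
d₁ = [ln(200/250) + (0.029 − 0.043 + 0.52²/2)·0.25] / 0.2600 = [-0.2231 + 0.0303] / 0.2600 = -0.7417 which rounds to -0.74
d₂ = d₁ − σ√T = -0.7417 − 0.2600 = -1.0017 which rounds to -1.00
Pr(exercise) under Q = N(d₂) = 0.1587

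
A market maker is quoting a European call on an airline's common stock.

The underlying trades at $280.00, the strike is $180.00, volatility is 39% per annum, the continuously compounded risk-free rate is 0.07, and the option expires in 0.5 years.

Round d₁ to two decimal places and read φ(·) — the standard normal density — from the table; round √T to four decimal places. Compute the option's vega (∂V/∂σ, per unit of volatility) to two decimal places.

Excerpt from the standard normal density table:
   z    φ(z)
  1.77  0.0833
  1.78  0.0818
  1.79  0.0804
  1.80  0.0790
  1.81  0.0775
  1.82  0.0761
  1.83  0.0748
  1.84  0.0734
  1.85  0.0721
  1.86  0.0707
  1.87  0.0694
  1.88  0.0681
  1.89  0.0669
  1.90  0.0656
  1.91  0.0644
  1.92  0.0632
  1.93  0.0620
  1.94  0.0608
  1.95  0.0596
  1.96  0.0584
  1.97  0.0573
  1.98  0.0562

13.74

T = 0.5;  σ√T = 0.2758
ln(S/K) + (r + σ²/2)T = ln(280/180) + (0.07 + 0.39²/2)·0.5 = 0.4418 + 0.0730 = 0.5149
d₁ = 0.5149 / 0.2758 = 1.8670 ⇒ 1.87
√T = √0.5 = 0.7071
φ(d₁) = φ(1.87) = 0.0694
vega = S·φ(d₁)·√T = 280·0.0694·0.7071 = 13.7404
(The put has the same vega.)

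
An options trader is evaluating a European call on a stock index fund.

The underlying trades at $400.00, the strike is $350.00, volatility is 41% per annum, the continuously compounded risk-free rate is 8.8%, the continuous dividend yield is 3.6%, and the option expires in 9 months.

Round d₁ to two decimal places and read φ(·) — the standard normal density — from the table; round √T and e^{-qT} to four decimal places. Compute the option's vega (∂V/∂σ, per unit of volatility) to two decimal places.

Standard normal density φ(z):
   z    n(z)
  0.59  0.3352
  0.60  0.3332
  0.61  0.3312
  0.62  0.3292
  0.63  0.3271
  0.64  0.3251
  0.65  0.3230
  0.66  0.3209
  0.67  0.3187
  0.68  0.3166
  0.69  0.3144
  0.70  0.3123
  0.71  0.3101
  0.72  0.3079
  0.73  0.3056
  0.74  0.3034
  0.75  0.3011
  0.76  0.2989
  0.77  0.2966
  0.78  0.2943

σ√T = 0.41·√0.75 = 0.3551
ln(S/K) + (r − q + σ²/2)T = ln(400/350) + (0.088 − 0.036 + 0.41²/2)·0.75 = 0.1335 + 0.1020 = 0.2356
d₁ = 0.2356 / 0.3551 = 0.6634 → 0.66
√T = √0.75 = 0.8660
φ(d₁) = φ(0.66) = 0.3209
exp(−qT) = exp(−0.036·0.75) = 0.9734
vega = S·exp(−qT)·φ(d₁)·√T = 400·0.9734·0.3209·0.8660 = 108.2029

108.20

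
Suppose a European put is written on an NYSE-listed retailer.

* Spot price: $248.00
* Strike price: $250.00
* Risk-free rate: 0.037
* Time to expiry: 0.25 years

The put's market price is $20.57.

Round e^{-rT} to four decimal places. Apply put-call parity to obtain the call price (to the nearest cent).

$20.87

exp(−rT) = exp(−0.037·0.25) = 0.9908
Put-call parity: C − P = S − K·e^(−rT) = 248 − 250·0.9908 = 248 − 247.7000 = 0.3000
C = P + (C − P) = 20.57 + (0.3000) = 20.8700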